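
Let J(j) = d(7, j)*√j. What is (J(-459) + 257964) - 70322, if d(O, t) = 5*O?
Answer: 187642 + 105*I*√51 ≈ 1.8764e+5 + 749.85*I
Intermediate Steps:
J(j) = 35*√j (J(j) = (5*7)*√j = 35*√j)
(J(-459) + 257964) - 70322 = (35*√(-459) + 257964) - 70322 = (35*(3*I*√51) + 257964) - 70322 = (105*I*√51 + 257964) - 70322 = (257964 + 105*I*√51) - 70322 = 187642 + 105*I*√51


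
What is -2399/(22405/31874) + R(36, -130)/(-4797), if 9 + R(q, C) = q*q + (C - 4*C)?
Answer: -9406247713/2755815 ≈ -3413.2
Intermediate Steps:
R(q, C) = -9 + q² - 3*C (R(q, C) = -9 + (q*q + (C - 4*C)) = -9 + (q² - 3*C) = -9 + q² - 3*C)
-2399/(22405/31874) + R(36, -130)/(-4797) = -2399/(22405/31874) + (-9 + 36² - 3*(-130))/(-4797) = -2399/(22405*(1/31874)) + (-9 + 1296 + 390)*(-1/4797) = -2399/22405/31874 + 1677*(-1/4797) = -2399*31874/22405 - 43/123 = -76465726/22405 - 43/123 = -9406247713/2755815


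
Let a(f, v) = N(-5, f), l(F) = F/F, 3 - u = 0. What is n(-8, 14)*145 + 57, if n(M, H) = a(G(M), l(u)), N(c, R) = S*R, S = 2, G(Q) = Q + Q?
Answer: -4583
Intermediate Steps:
G(Q) = 2*Q
u = 3 (u = 3 - 1*0 = 3 + 0 = 3)
N(c, R) = 2*R
l(F) = 1
a(f, v) = 2*f
n(M, H) = 4*M (n(M, H) = 2*(2*M) = 4*M)
n(-8, 14)*145 + 57 = (4*(-8))*145 + 57 = -32*145 + 57 = -4640 + 57 = -4583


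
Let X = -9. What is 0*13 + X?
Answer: -9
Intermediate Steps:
0*13 + X = 0*13 - 9 = 0 - 9 = -9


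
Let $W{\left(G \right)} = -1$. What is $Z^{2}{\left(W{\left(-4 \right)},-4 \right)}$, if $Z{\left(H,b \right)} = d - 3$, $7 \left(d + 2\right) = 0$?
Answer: $25$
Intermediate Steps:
$d = -2$ ($d = -2 + \frac{1}{7} \cdot 0 = -2 + 0 = -2$)
$Z{\left(H,b \right)} = -5$ ($Z{\left(H,b \right)} = -2 - 3 = -5$)
$Z^{2}{\left(W{\left(-4 \right)},-4 \right)} = \left(-5\right)^{2} = 25$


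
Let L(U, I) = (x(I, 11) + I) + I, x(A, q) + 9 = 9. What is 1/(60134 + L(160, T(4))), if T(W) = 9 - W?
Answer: 1/60144 ≈ 1.6627e-5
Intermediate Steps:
x(A, q) = 0 (x(A, q) = -9 + 9 = 0)
L(U, I) = 2*I (L(U, I) = (0 + I) + I = I + I = 2*I)
1/(60134 + L(160, T(4))) = 1/(60134 + 2*(9 - 1*4)) = 1/(60134 + 2*(9 - 4)) = 1/(60134 + 2*5) = 1/(60134 + 10) = 1/60144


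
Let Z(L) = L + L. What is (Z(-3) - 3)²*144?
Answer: 11664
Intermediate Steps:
Z(L) = 2*L
(Z(-3) - 3)²*144 = (2*(-3) - 3)²*144 = (-6 - 3)²*144 = (-9)²*144 = 81*144 = 11664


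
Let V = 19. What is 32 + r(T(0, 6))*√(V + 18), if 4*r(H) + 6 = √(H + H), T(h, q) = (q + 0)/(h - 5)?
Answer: 32 + √37*(-15 + I*√15)/10 ≈ 22.876 + 2.3558*I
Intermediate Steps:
T(h, q) = q/(-5 + h)
r(H) = -3/2 + √2*√H/4 (r(H) = -3/2 + √(H + H)/4 = -3/2 + √(2*H)/4 = -3/2 + (√2*√H)/4 = -3/2 + √2*√H/4)
32 + r(T(0, 6))*√(V + 18) = 32 + (-3/2 + √2*√(6/(-5 + 0))/4)*√(19 + 18) = 32 + (-3/2 + √2*√(6/(-5))/4)*√37 = 32 + (-3/2 + √2*√(6*(-⅕))/4)*√37 = 32 + (-3/2 + √2*√(-6/5)/4)*√37 = 32 + (-3/2 + √2*(I*√30/5)/4)*√37 = 32 + (-3/2 + I*√15/10)*√37 = 32 + √37*(-3/2 + I*√15/10)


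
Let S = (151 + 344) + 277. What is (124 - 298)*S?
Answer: -134328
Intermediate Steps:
S = 772 (S = 495 + 277 = 772)
(124 - 298)*S = (124 - 298)*772 = -174*772 = -134328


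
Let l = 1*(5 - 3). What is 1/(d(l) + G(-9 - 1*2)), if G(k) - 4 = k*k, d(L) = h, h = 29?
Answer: 1/154 ≈ 0.0064935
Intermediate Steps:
l = 2 (l = 1*2 = 2)
d(L) = 29
G(k) = 4 + k**2 (G(k) = 4 + k*k = 4 + k**2)
1/(d(l) + G(-9 - 1*2)) = 1/(29 + (4 + (-9 - 1*2)**2)) = 1/(29 + (4 + (-9 - 2)**2)) = 1/(29 + (4 + (-11)**2)) = 1/(29 + (4 + 121)) = 1/(29 + 125) = 1/154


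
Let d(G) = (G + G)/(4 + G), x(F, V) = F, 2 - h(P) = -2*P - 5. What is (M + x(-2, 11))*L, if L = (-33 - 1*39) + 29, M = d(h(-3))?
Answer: 344/5 ≈ 68.800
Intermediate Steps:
h(P) = 7 + 2*P (h(P) = 2 - (-2*P - 5) = 2 - (-5 - 2*P) = 2 + (5 + 2*P) = 7 + 2*P)
d(G) = 2*G/(4 + G) (d(G) = (2*G)/(4 + G) = 2*G/(4 + G))
M = ⅖ (M = 2*(7 + 2*(-3))/(4 + (7 + 2*(-3))) = 2*(7 - 6)/(4 + (7 - 6)) = 2*1/(4 + 1) = 2*1/5 = 2*1*(⅕) = ⅖ ≈ 0.40000)
L = -43 (L = (-33 - 39) + 29 = -72 + 29 = -43)
(M + x(-2, 11))*L = (⅖ - 2)*(-43) = -8/5*(-43) = 344/5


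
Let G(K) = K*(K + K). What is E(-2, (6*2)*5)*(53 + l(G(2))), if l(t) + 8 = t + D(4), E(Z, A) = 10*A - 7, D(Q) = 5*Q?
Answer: 43289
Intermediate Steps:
E(Z, A) = -7 + 10*A
G(K) = 2*K² (G(K) = K*(2*K) = 2*K²)
l(t) = 12 + t (l(t) = -8 + (t + 5*4) = -8 + (t + 20) = -8 + (20 + t) = 12 + t)
E(-2, (6*2)*5)*(53 + l(G(2))) = (-7 + 10*((6*2)*5))*(53 + (12 + 2*2²)) = (-7 + 10*(12*5))*(53 + (12 + 2*4)) = (-7 + 10*60)*(53 + (12 + 8)) = (-7 + 600)*(53 + 20) = 593*73 = 43289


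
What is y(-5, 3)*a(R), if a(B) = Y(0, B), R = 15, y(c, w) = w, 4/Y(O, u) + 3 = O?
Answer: -4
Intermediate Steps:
Y(O, u) = 4/(-3 + O)
a(B) = -4/3 (a(B) = 4/(-3 + 0) = 4/(-3) = 4*(-⅓) = -4/3)
y(-5, 3)*a(R) = 3*(-4/3) = -4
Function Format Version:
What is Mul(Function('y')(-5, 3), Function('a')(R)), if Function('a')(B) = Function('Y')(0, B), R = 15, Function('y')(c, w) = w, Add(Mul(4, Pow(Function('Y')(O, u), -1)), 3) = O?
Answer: -4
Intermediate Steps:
Function('Y')(O, u) = Mul(4, Pow(Add(-3, O), -1))
Function('a')(B) = Rational(-4, 3) (Function('a')(B) = Mul(4, Pow(Add(-3, 0), -1)) = Mul(4, Pow(-3, -1)) = Mul(4, Rational(-1, 3)) = Rational(-4, 3))
Mul(Function('y')(-5, 3), Function('a')(R)) = Mul(3, Rational(-4, 3)) = -4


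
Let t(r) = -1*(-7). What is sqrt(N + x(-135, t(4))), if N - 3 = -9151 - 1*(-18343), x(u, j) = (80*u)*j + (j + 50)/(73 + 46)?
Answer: I*sqrt(940354422)/119 ≈ 257.69*I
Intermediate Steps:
t(r) = 7
x(u, j) = 50/119 + j/119 + 80*j*u (x(u, j) = 80*j*u + (50 + j)/119 = 80*j*u + (50 + j)*(1/119) = 80*j*u + (50/119 + j/119) = 50/119 + j/119 + 80*j*u)
N = 9195 (N = 3 + (-9151 - 1*(-18343)) = 3 + (-9151 + 18343) = 3 + 9192 = 9195)
sqrt(N + x(-135, t(4))) = sqrt(9195 + (50/119 + (1/119)*7 + 80*7*(-135))) = sqrt(9195 + (50/119 + 1/17 - 75600)) = sqrt(9195 - 8996343/119) = sqrt(-7902138/119) = I*sqrt(940354422)/119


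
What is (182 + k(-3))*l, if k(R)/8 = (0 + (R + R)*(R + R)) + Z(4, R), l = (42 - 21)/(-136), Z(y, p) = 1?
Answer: -5019/68 ≈ -73.809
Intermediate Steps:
l = -21/136 (l = 21*(-1/136) = -21/136 ≈ -0.15441)
k(R) = 8 + 32*R² (k(R) = 8*((0 + (R + R)*(R + R)) + 1) = 8*((0 + (2*R)*(2*R)) + 1) = 8*((0 + 4*R²) + 1) = 8*(4*R² + 1) = 8*(1 + 4*R²) = 8 + 32*R²)
(182 + k(-3))*l = (182 + (8 + 32*(-3)²))*(-21/136) = (182 + (8 + 32*9))*(-21/136) = (182 + (8 + 288))*(-21/136) = (182 + 296)*(-21/136) = 478*(-21/136) = -5019/68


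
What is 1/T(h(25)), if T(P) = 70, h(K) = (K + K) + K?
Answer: 1/70 ≈ 0.014286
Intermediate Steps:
h(K) = 3*K (h(K) = 2*K + K = 3*K)
1/T(h(25)) = 1/70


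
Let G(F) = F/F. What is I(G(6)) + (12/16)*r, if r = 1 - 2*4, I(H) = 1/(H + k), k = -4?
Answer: -67/12 ≈ -5.5833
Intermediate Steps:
G(F) = 1
I(H) = 1/(-4 + H) (I(H) = 1/(H - 4) = 1/(-4 + H))
r = -7 (r = 1 - 8 = -7)
I(G(6)) + (12/16)*r = 1/(-4 + 1) + (12/16)*(-7) = 1/(-3) + (12*(1/16))*(-7) = -⅓ + (¾)*(-7) = -⅓ - 21/4 = -67/12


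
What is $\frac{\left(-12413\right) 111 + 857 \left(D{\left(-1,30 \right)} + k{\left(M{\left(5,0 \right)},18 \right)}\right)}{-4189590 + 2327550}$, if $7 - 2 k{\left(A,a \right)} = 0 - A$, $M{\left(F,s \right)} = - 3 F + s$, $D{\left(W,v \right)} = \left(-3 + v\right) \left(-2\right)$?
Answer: $\frac{1427549}{1862040} \approx 0.76666$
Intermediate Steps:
$D{\left(W,v \right)} = 6 - 2 v$
$M{\left(F,s \right)} = s - 3 F$
$k{\left(A,a \right)} = \frac{7}{2} + \frac{A}{2}$ ($k{\left(A,a \right)} = \frac{7}{2} - \frac{0 - A}{2} = \frac{7}{2} - \frac{\left(-1\right) A}{2} = \frac{7}{2} + \frac{A}{2}$)
$\frac{\left(-12413\right) 111 + 857 \left(D{\left(-1,30 \right)} + k{\left(M{\left(5,0 \right)},18 \right)}\right)}{-4189590 + 2327550} = \frac{\left(-12413\right) 111 + 857 \left(\left(6 - 60\right) + \left(\frac{7}{2} + \frac{0 - 15}{2}\right)\right)}{-4189590 + 2327550} = \frac{-1377843 + 857 \left(\left(6 - 60\right) + \left(\frac{7}{2} + \frac{0 - 15}{2}\right)\right)}{-1862040} = \left(-1377843 + 857 \left(-54 + \left(\frac{7}{2} + \frac{1}{2} \left(-15\right)\right)\right)\right) \left(- \frac{1}{1862040}\right) = \left(-1377843 + 857 \left(-54 + \left(\frac{7}{2} - \frac{15}{2}\right)\right)\right) \left(- \frac{1}{1862040}\right) = \left(-1377843 + 857 \left(-54 - 4\right)\right) \left(- \frac{1}{1862040}\right) = \left(-1377843 + 857 \left(-58\right)\right) \left(- \frac{1}{1862040}\right) = \left(-1377843 - 49706\right) \left(- \frac{1}{1862040}\right) = \left(-1427549\right) \left(- \frac{1}{1862040}\right) = \frac{1427549}{1862040}$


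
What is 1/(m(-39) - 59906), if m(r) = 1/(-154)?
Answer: -154/9225525 ≈ -1.6693e-5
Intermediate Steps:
m(r) = -1/154
1/(m(-39) - 59906) = 1/(-1/154 - 59906) = 1/(-9225525/154) = -154/9225525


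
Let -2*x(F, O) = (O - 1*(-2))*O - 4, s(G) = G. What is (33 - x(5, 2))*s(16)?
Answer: 560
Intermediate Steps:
x(F, O) = 2 - O*(2 + O)/2 (x(F, O) = -((O - 1*(-2))*O - 4)/2 = -((O + 2)*O - 4)/2 = -((2 + O)*O - 4)/2 = -(O*(2 + O) - 4)/2 = -(-4 + O*(2 + O))/2 = 2 - O*(2 + O)/2)
(33 - x(5, 2))*s(16) = (33 - (2 - 1*2 - ½*2²))*16 = (33 - (2 - 2 - ½*4))*16 = (33 - (2 - 2 - 2))*16 = (33 - 1*(-2))*16 = (33 + 2)*16 = 35*16 = 560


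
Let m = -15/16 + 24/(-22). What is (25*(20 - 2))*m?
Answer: -80325/88 ≈ -912.78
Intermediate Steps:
m = -357/176 (m = -15*1/16 + 24*(-1/22) = -15/16 - 12/11 = -357/176 ≈ -2.0284)
(25*(20 - 2))*m = (25*(20 - 2))*(-357/176) = (25*18)*(-357/176) = 450*(-357/176) = -80325/88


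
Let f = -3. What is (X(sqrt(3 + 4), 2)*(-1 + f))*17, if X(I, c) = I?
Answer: -68*sqrt(7) ≈ -179.91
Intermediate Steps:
(X(sqrt(3 + 4), 2)*(-1 + f))*17 = (sqrt(3 + 4)*(-1 - 3))*17 = (sqrt(7)*(-4))*17 = -4*sqrt(7)*17 = -68*sqrt(7)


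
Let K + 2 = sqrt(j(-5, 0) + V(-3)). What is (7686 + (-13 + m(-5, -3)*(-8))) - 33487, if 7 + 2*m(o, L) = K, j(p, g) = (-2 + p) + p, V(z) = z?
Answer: -25778 - 4*I*sqrt(15) ≈ -25778.0 - 15.492*I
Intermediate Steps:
j(p, g) = -2 + 2*p
K = -2 + I*sqrt(15) (K = -2 + sqrt((-2 + 2*(-5)) - 3) = -2 + sqrt((-2 - 10) - 3) = -2 + sqrt(-12 - 3) = -2 + sqrt(-15) = -2 + I*sqrt(15) ≈ -2.0 + 3.873*I)
m(o, L) = -9/2 + I*sqrt(15)/2 (m(o, L) = -7/2 + (-2 + I*sqrt(15))/2 = -7/2 + (-1 + I*sqrt(15)/2) = -9/2 + I*sqrt(15)/2)
(7686 + (-13 + m(-5, -3)*(-8))) - 33487 = (7686 + (-13 + (-9/2 + I*sqrt(15)/2)*(-8))) - 33487 = (7686 + (-13 + (36 - 4*I*sqrt(15)))) - 33487 = (7686 + (23 - 4*I*sqrt(15))) - 33487 = (7709 - 4*I*sqrt(15)) - 33487 = -25778 - 4*I*sqrt(15)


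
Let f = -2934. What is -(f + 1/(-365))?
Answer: 1070911/365 ≈ 2934.0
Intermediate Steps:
-(f + 1/(-365)) = -(-2934 + 1/(-365)) = -(-2934 - 1/365) = -1*(-1070911/365) = 1070911/365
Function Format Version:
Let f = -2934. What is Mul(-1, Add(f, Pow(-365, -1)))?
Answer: Rational(1070911, 365) ≈ 2934.0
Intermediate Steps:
Mul(-1, Add(f, Pow(-365, -1))) = Mul(-1, Add(-2934, Pow(-365, -1))) = Mul(-1, Add(-2934, Rational(-1, 365))) = Mul(-1, Rational(-1070911, 365)) = Rational(1070911, 365)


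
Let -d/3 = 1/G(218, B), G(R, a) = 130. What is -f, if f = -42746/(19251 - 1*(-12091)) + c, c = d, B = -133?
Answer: 2825503/2037230 ≈ 1.3869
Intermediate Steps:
d = -3/130 ≈ -0.023077
c = -3/130 ≈ -0.023077
f = -2825503/2037230 (f = -42746/(19251 - 1*(-12091)) - 3/130 = -42746/(19251 + 12091) - 3/130 = -42746/31342 - 3/130 = -42746*1/31342 - 3/130 = -21373/15671 - 3/130 = -2825503/2037230 ≈ -1.3869)
-f = -1*(-2825503/2037230) = 2825503/2037230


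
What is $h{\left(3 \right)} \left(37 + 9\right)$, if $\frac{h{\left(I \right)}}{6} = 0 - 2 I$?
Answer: $-1656$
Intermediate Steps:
$h{\left(I \right)} = - 12 I$ ($h{\left(I \right)} = 6 \left(0 - 2 I\right) = 6 \left(- 2 I\right) = - 12 I$)
$h{\left(3 \right)} \left(37 + 9\right) = \left(-12\right) 3 \left(37 + 9\right) = \left(-36\right) 46 = -1656$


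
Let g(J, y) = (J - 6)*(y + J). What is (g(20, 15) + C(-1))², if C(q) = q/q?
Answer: 241081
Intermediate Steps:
C(q) = 1
g(J, y) = (-6 + J)*(J + y)
(g(20, 15) + C(-1))² = ((20² - 6*20 - 6*15 + 20*15) + 1)² = ((400 - 120 - 90 + 300) + 1)² = (490 + 1)² = 491² = 241081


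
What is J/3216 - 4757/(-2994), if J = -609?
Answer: 2245861/1604784 ≈ 1.3995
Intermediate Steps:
J/3216 - 4757/(-2994) = -609/3216 - 4757/(-2994) = -609*1/3216 - 4757*(-1/2994) = -203/1072 + 4757/2994 = 2245861/1604784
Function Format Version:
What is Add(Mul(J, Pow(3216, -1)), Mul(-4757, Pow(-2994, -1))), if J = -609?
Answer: Rational(2245861, 1604784) ≈ 1.3995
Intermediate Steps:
Add(Mul(J, Pow(3216, -1)), Mul(-4757, Pow(-2994, -1))) = Add(Mul(-609, Pow(3216, -1)), Mul(-4757, Pow(-2994, -1))) = Add(Mul(-609, Rational(1, 3216)), Mul(-4757, Rational(-1, 2994))) = Add(Rational(-203, 1072), Rational(4757, 2994)) = Rational(2245861, 1604784)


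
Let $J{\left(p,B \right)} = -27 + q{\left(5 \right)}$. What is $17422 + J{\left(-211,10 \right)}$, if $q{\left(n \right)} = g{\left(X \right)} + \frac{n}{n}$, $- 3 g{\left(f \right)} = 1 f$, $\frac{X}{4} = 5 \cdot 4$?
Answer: $\frac{52108}{3} \approx 17369.0$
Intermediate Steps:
$X = 80$ ($X = 4 \cdot 5 \cdot 4 = 4 \cdot 20 = 80$)
$g{\left(f \right)} = - \frac{f}{3}$ ($g{\left(f \right)} = - \frac{1 f}{3} = - \frac{f}{3}$)
$q{\left(n \right)} = - \frac{77}{3}$ ($q{\left(n \right)} = \left(- \frac{1}{3}\right) 80 + \frac{n}{n} = - \frac{80}{3} + 1 = - \frac{77}{3}$)
$J{\left(p,B \right)} = - \frac{158}{3}$ ($J{\left(p,B \right)} = -27 - \frac{77}{3} = - \frac{158}{3}$)
$17422 + J{\left(-211,10 \right)} = 17422 - \frac{158}{3} = \frac{52108}{3}$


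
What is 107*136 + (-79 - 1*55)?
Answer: 14418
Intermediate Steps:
107*136 + (-79 - 1*55) = 14552 + (-79 - 55) = 14552 - 134 = 14418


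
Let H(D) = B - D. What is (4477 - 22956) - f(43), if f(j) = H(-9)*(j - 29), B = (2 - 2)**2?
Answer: -18605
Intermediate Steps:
B = 0 (B = 0**2 = 0)
H(D) = -D (H(D) = 0 - D = -D)
f(j) = -261 + 9*j (f(j) = (-1*(-9))*(j - 29) = 9*(-29 + j) = -261 + 9*j)
(4477 - 22956) - f(43) = (4477 - 22956) - (-261 + 9*43) = -18479 - (-261 + 387) = -18479 - 1*126 = -18479 - 126 = -18605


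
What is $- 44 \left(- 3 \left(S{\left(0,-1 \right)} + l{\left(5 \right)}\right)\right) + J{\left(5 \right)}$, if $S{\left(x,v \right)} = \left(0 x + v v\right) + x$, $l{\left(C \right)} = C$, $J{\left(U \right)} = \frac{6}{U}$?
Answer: $\frac{3966}{5} \approx 793.2$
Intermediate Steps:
$S{\left(x,v \right)} = x + v^{2}$ ($S{\left(x,v \right)} = \left(0 + v^{2}\right) + x = v^{2} + x = x + v^{2}$)
$- 44 \left(- 3 \left(S{\left(0,-1 \right)} + l{\left(5 \right)}\right)\right) + J{\left(5 \right)} = - 44 \left(- 3 \left(\left(0 + \left(-1\right)^{2}\right) + 5\right)\right) + \frac{6}{5} = - 44 \left(- 3 \left(\left(0 + 1\right) + 5\right)\right) + 6 \cdot \frac{1}{5} = - 44 \left(- 3 \left(1 + 5\right)\right) + \frac{6}{5} = - 44 \left(\left(-3\right) 6\right) + \frac{6}{5} = \left(-44\right) \left(-18\right) + \frac{6}{5} = 792 + \frac{6}{5} = \frac{3966}{5}$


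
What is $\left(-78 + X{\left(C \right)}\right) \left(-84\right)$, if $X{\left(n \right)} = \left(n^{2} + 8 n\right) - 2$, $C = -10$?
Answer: $5040$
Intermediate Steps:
$X{\left(n \right)} = -2 + n^{2} + 8 n$
$\left(-78 + X{\left(C \right)}\right) \left(-84\right) = \left(-78 + \left(-2 + \left(-10\right)^{2} + 8 \left(-10\right)\right)\right) \left(-84\right) = \left(-78 - -18\right) \left(-84\right) = \left(-78 + 18\right) \left(-84\right) = \left(-60\right) \left(-84\right) = 5040$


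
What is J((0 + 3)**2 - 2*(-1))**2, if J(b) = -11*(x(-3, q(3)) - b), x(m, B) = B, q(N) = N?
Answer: 7744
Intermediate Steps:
J(b) = -33 + 11*b (J(b) = -11*(3 - b) = -33 + 11*b)
J((0 + 3)**2 - 2*(-1))**2 = (-33 + 11*((0 + 3)**2 - 2*(-1)))**2 = (-33 + 11*(3**2 + 2))**2 = (-33 + 11*(9 + 2))**2 = (-33 + 11*11)**2 = (-33 + 121)**2 = 88**2 = 7744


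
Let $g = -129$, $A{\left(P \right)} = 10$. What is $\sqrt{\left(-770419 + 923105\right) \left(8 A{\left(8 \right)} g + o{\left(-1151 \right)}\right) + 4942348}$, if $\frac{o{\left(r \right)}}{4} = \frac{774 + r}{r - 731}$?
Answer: $\frac{2 i \sqrt{347696252046282}}{941} \approx 39632.0 i$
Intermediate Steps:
$o{\left(r \right)} = \frac{4 \left(774 + r\right)}{-731 + r}$ ($o{\left(r \right)} = 4 \frac{774 + r}{r - 731} = 4 \frac{774 + r}{-731 + r} = \frac{4 \left(774 + r\right)}{-731 + r}$)
$\sqrt{\left(-770419 + 923105\right) \left(8 A{\left(8 \right)} g + o{\left(-1151 \right)}\right) + 4942348} = \sqrt{\left(-770419 + 923105\right) \left(8 \cdot 10 \left(-129\right) + \frac{4 \left(774 - 1151\right)}{-731 - 1151}\right) + 4942348} = \sqrt{152686 \left(80 \left(-129\right) + 4 \frac{1}{-1882} \left(-377\right)\right) + 4942348} = \sqrt{152686 \left(-10320 + 4 \left(- \frac{1}{1882}\right) \left(-377\right)\right) + 4942348} = \sqrt{152686 \left(-10320 + \frac{754}{941}\right) + 4942348} = \sqrt{152686 \left(- \frac{9710366}{941}\right) + 4942348} = \sqrt{- \frac{1482636943076}{941} + 4942348} = \sqrt{- \frac{1477986193608}{941}} = \frac{2 i \sqrt{347696252046282}}{941}$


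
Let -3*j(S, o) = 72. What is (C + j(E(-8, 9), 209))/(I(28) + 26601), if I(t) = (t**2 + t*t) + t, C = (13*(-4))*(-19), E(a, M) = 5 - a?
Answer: 4/117 ≈ 0.034188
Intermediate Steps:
j(S, o) = -24 (j(S, o) = -1/3*72 = -24)
C = 988 (C = -52*(-19) = 988)
I(t) = t + 2*t**2 (I(t) = (t**2 + t**2) + t = 2*t**2 + t = t + 2*t**2)
(C + j(E(-8, 9), 209))/(I(28) + 26601) = (988 - 24)/(28*(1 + 2*28) + 26601) = 964/(28*(1 + 56) + 26601) = 964/(28*57 + 26601) = 964/(1596 + 26601) = 964/28197 = 964*(1/28197) = 4/117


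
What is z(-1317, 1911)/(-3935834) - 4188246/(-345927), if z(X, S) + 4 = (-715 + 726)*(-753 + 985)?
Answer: 392460942504/32416934479 ≈ 12.107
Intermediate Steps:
z(X, S) = 2548 (z(X, S) = -4 + (-715 + 726)*(-753 + 985) = -4 + 11*232 = -4 + 2552 = 2548)
z(-1317, 1911)/(-3935834) - 4188246/(-345927) = 2548/(-3935834) - 4188246/(-345927) = 2548*(-1/3935834) - 4188246*(-1/345927) = -182/281131 + 1396082/115309 = 392460942504/32416934479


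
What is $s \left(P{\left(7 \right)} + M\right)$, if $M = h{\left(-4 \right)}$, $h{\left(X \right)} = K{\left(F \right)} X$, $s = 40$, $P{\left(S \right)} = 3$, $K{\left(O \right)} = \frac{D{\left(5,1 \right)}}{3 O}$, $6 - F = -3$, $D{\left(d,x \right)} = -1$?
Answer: $\frac{3400}{27} \approx 125.93$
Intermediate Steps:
$F = 9$ ($F = 6 - -3 = 6 + 3 = 9$)
$K{\left(O \right)} = - \frac{1}{3 O}$
$h{\left(X \right)} = - \frac{X}{27}$ ($h{\left(X \right)} = - \frac{1}{3 \cdot 9} X = \left(- \frac{1}{3}\right) \frac{1}{9} X = - \frac{X}{27}$)
$M = \frac{4}{27}$ ($M = \left(- \frac{1}{27}\right) \left(-4\right) = \frac{4}{27} \approx 0.14815$)
$s \left(P{\left(7 \right)} + M\right) = 40 \left(3 + \frac{4}{27}\right) = 40 \cdot \frac{85}{27} = \frac{3400}{27}$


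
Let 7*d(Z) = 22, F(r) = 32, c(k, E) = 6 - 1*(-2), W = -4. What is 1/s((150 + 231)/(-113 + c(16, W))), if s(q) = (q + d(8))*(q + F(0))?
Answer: -1225/16881 ≈ -0.072567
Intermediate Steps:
c(k, E) = 8 (c(k, E) = 6 + 2 = 8)
d(Z) = 22/7 (d(Z) = (1/7)*22 = 22/7)
s(q) = (32 + q)*(22/7 + q) (s(q) = (q + 22/7)*(q + 32) = (22/7 + q)*(32 + q) = (32 + q)*(22/7 + q))
1/s((150 + 231)/(-113 + c(16, W))) = 1/(704/7 + ((150 + 231)/(-113 + 8))**2 + 246*((150 + 231)/(-113 + 8))/7) = 1/(704/7 + (381/(-105))**2 + 246*(381/(-105))/7) = 1/(704/7 + (381*(-1/105))**2 + 246*(381*(-1/105))/7) = 1/(704/7 + (-127/35)**2 + (246/7)*(-127/35)) = 1/(704/7 + 16129/1225 - 31242/245) = 1/(-16881/1225) = -1225/16881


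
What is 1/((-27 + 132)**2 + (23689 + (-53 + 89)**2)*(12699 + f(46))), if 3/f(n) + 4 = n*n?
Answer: 704/223376085145 ≈ 3.1516e-9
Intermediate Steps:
f(n) = 3/(-4 + n**2) (f(n) = 3/(-4 + n*n) = 3/(-4 + n**2))
1/((-27 + 132)**2 + (23689 + (-53 + 89)**2)*(12699 + f(46))) = 1/((-27 + 132)**2 + (23689 + (-53 + 89)**2)*(12699 + 3/(-4 + 46**2))) = 1/(105**2 + (23689 + 36**2)*(12699 + 3/(-4 + 2116))) = 1/(11025 + (23689 + 1296)*(12699 + 3/2112)) = 1/(11025 + 24985*(12699 + 3*(1/2112))) = 1/(11025 + 24985*(12699 + 1/704)) = 1/(11025 + 24985*(8940097/704)) = 1/(11025 + 223368323545/704) = 1/(223376085145/704) = 704/223376085145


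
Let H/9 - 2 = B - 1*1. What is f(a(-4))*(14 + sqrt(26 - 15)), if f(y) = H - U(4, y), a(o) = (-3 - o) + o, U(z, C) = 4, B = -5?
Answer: -560 - 40*sqrt(11) ≈ -692.67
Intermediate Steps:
H = -36 (H = 18 + 9*(-5 - 1*1) = 18 + 9*(-5 - 1) = 18 + 9*(-6) = 18 - 54 = -36)
a(o) = -3
f(y) = -40 (f(y) = -36 - 1*4 = -36 - 4 = -40)
f(a(-4))*(14 + sqrt(26 - 15)) = -40*(14 + sqrt(26 - 15)) = -40*(14 + sqrt(11)) = -560 - 40*sqrt(11)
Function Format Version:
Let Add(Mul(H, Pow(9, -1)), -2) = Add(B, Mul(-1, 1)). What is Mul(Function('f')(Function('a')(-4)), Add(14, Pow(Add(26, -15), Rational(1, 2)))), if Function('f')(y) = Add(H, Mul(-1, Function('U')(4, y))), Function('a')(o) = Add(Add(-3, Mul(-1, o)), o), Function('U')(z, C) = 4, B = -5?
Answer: Add(-560, Mul(-40, Pow(11, Rational(1, 2)))) ≈ -692.67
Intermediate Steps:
H = -36 (H = Add(18, Mul(9, Add(-5, Mul(-1, 1)))) = Add(18, Mul(9, Add(-5, -1))) = Add(18, Mul(9, -6)) = Add(18, -54) = -36)
Function('a')(o) = -3
Function('f')(y) = -40 (Function('f')(y) = Add(-36, Mul(-1, 4)) = Add(-36, -4) = -40)
Mul(Function('f')(Function('a')(-4)), Add(14, Pow(Add(26, -15), Rational(1, 2)))) = Mul(-40, Add(14, Pow(Add(26, -15), Rational(1, 2)))) = Mul(-40, Add(14, Pow(11, Rational(1, 2)))) = Add(-560, Mul(-40, Pow(11, Rational(1, 2))))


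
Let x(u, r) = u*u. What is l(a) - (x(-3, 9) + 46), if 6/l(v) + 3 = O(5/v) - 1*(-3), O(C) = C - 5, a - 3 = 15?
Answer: -4783/85 ≈ -56.271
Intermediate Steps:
a = 18 (a = 3 + 15 = 18)
x(u, r) = u**2
O(C) = -5 + C
l(v) = 6/(-5 + 5/v) (l(v) = 6/(-3 + ((-5 + 5/v) - 1*(-3))) = 6/(-3 + ((-5 + 5/v) + 3)) = 6/(-3 + (-2 + 5/v)) = 6/(-5 + 5/v))
l(a) - (x(-3, 9) + 46) = -6*18/(-5 + 5*18) - ((-3)**2 + 46) = -6*18/(-5 + 90) - (9 + 46) = -6*18/85 - 1*55 = -6*18*1/85 - 55 = -108/85 - 55 = -4783/85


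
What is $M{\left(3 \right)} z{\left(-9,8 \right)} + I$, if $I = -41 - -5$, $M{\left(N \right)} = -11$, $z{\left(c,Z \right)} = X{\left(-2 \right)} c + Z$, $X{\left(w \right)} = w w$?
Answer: $272$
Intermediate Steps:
$X{\left(w \right)} = w^{2}$
$z{\left(c,Z \right)} = Z + 4 c$ ($z{\left(c,Z \right)} = \left(-2\right)^{2} c + Z = 4 c + Z = Z + 4 c$)
$I = -36$ ($I = -41 + 5 = -36$)
$M{\left(3 \right)} z{\left(-9,8 \right)} + I = - 11 \left(8 + 4 \left(-9\right)\right) - 36 = - 11 \left(8 - 36\right) - 36 = \left(-11\right) \left(-28\right) - 36 = 308 - 36 = 272$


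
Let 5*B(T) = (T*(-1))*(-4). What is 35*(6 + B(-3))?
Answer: 126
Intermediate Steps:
B(T) = 4*T/5 (B(T) = ((T*(-1))*(-4))/5 = (-T*(-4))/5 = (4*T)/5 = 4*T/5)
35*(6 + B(-3)) = 35*(6 + (⅘)*(-3)) = 35*(6 - 12/5) = 35*(18/5) = 126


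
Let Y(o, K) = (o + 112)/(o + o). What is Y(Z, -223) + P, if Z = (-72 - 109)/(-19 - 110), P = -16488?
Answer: -5954027/362 ≈ -16448.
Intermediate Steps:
Z = 181/129 (Z = -181/(-129) = -181*(-1/129) = 181/129 ≈ 1.4031)
Y(o, K) = (112 + o)/(2*o) (Y(o, K) = (112 + o)/((2*o)) = (112 + o)*(1/(2*o)) = (112 + o)/(2*o))
Y(Z, -223) + P = (112 + 181/129)/(2*(181/129)) - 16488 = (½)*(129/181)*(14629/129) - 16488 = 14629/362 - 16488 = -5954027/362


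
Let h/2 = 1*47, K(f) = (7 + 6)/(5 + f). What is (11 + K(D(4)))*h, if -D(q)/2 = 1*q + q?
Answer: 10152/11 ≈ 922.91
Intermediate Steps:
D(q) = -4*q (D(q) = -2*(1*q + q) = -2*(q + q) = -4*q)
K(f) = 13/(5 + f)
h = 94 (h = 2*(1*47) = 2*47 = 94)
(11 + K(D(4)))*h = (11 + 13/(5 - 4*4))*94 = (11 + 13/(5 - 16))*94 = (11 + 13/(-11))*94 = (11 + 13*(-1/11))*94 = (11 - 13/11)*94 = (108/11)*94 = 10152/11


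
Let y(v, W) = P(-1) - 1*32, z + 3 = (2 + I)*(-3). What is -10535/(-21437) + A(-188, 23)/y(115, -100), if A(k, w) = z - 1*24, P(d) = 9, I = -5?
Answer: 628171/493051 ≈ 1.2740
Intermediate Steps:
z = 6 (z = -3 + (2 - 5)*(-3) = -3 - 3*(-3) = -3 + 9 = 6)
y(v, W) = -23 (y(v, W) = 9 - 1*32 = 9 - 32 = -23)
A(k, w) = -18 (A(k, w) = 6 - 1*24 = 6 - 24 = -18)
-10535/(-21437) + A(-188, 23)/y(115, -100) = -10535/(-21437) - 18/(-23) = -10535*(-1/21437) - 18*(-1/23) = 10535/21437 + 18/23 = 628171/493051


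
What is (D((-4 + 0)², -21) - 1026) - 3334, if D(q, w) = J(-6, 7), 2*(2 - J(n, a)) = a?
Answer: -8723/2 ≈ -4361.5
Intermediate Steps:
J(n, a) = 2 - a/2
D(q, w) = -3/2 (D(q, w) = 2 - ½*7 = 2 - 7/2 = -3/2)
(D((-4 + 0)², -21) - 1026) - 3334 = (-3/2 - 1026) - 3334 = -2055/2 - 3334 = -8723/2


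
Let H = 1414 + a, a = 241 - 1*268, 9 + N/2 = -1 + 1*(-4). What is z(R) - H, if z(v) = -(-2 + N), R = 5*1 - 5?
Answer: -1357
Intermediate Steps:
N = -28 (N = -18 + 2*(-1 + 1*(-4)) = -18 + 2*(-1 - 4) = -18 + 2*(-5) = -18 - 10 = -28)
a = -27 (a = 241 - 268 = -27)
H = 1387 (H = 1414 - 27 = 1387)
R = 0 (R = 5 - 5 = 0)
z(v) = 30 (z(v) = -(-2 - 28) = -1*(-30) = 30)
z(R) - H = 30 - 1*1387 = 30 - 1387 = -1357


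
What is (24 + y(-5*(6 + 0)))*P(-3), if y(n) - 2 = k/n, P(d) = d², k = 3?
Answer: 2331/10 ≈ 233.10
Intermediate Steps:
y(n) = 2 + 3/n
(24 + y(-5*(6 + 0)))*P(-3) = (24 + (2 + 3/((-5*(6 + 0)))))*(-3)² = (24 + (2 + 3/((-5*6))))*9 = (24 + (2 + 3/(-30)))*9 = (24 + (2 + 3*(-1/30)))*9 = (24 + (2 - ⅒))*9 = (24 + 19/10)*9 = (259/10)*9 = 2331/10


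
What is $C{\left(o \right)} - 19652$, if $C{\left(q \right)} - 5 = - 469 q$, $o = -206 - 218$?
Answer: $179209$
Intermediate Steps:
$o = -424$
$C{\left(q \right)} = 5 - 469 q$
$C{\left(o \right)} - 19652 = \left(5 - -198856\right) - 19652 = \left(5 + 198856\right) - 19652 = 198861 - 19652 = 179209$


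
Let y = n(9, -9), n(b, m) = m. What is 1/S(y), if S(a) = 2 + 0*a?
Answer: ½ ≈ 0.50000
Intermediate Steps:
y = -9
S(a) = 2 (S(a) = 2 + 0 = 2)
1/S(y) = 1/2 = ½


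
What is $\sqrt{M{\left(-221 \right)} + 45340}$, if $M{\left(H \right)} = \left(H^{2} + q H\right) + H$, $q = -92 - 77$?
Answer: $\sqrt{131309} \approx 362.37$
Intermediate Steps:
$q = -169$ ($q = -92 - 77 = -169$)
$M{\left(H \right)} = H^{2} - 168 H$ ($M{\left(H \right)} = \left(H^{2} - 169 H\right) + H = H^{2} - 168 H$)
$\sqrt{M{\left(-221 \right)} + 45340} = \sqrt{- 221 \left(-168 - 221\right) + 45340} = \sqrt{\left(-221\right) \left(-389\right) + 45340} = \sqrt{85969 + 45340} = \sqrt{131309}$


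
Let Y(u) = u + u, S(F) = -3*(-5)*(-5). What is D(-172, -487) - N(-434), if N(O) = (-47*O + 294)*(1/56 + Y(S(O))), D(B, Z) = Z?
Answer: 6205887/2 ≈ 3.1029e+6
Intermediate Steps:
S(F) = -75 (S(F) = 15*(-5) = -75)
Y(u) = 2*u
N(O) = -176379/4 + 394753*O/56 (N(O) = (-47*O + 294)*(1/56 + 2*(-75)) = (294 - 47*O)*(1/56 - 150) = (294 - 47*O)*(-8399/56) = -176379/4 + 394753*O/56)
D(-172, -487) - N(-434) = -487 - (-176379/4 + (394753/56)*(-434)) = -487 - (-176379/4 - 12237343/4) = -487 - 1*(-6206861/2) = -487 + 6206861/2 = 6205887/2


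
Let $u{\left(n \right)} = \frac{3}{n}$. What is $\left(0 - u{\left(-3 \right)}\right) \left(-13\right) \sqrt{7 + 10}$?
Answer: $- 13 \sqrt{17} \approx -53.6$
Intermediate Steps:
$\left(0 - u{\left(-3 \right)}\right) \left(-13\right) \sqrt{7 + 10} = \left(0 - \frac{3}{-3}\right) \left(-13\right) \sqrt{7 + 10} = \left(0 - 3 \left(- \frac{1}{3}\right)\right) \left(-13\right) \sqrt{17} = \left(0 - -1\right) \left(-13\right) \sqrt{17} = \left(0 + 1\right) \left(-13\right) \sqrt{17} = 1 \left(-13\right) \sqrt{17} = - 13 \sqrt{17}$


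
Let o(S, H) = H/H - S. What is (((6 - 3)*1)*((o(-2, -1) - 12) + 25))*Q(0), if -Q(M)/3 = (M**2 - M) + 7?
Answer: -1008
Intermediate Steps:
Q(M) = -21 - 3*M**2 + 3*M (Q(M) = -3*((M**2 - M) + 7) = -3*(7 + M**2 - M) = -21 - 3*M**2 + 3*M)
o(S, H) = 1 - S
(((6 - 3)*1)*((o(-2, -1) - 12) + 25))*Q(0) = (((6 - 3)*1)*(((1 - 1*(-2)) - 12) + 25))*(-21 - 3*0**2 + 3*0) = ((3*1)*(((1 + 2) - 12) + 25))*(-21 - 3*0 + 0) = (3*((3 - 12) + 25))*(-21 + 0 + 0) = (3*(-9 + 25))*(-21) = (3*16)*(-21) = 48*(-21) = -1008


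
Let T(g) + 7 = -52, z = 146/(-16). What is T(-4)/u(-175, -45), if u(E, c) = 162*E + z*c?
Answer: 472/223515 ≈ 0.0021117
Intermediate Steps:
z = -73/8 (z = 146*(-1/16) = -73/8 ≈ -9.1250)
T(g) = -59 (T(g) = -7 - 52 = -59)
u(E, c) = 162*E - 73*c/8
T(-4)/u(-175, -45) = -59/(162*(-175) - 73/8*(-45)) = -59/(-28350 + 3285/8) = -59/(-223515/8) = -59*(-8/223515) = 472/223515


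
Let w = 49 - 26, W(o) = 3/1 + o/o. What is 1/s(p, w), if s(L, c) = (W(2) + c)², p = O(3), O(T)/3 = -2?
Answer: 1/729 ≈ 0.0013717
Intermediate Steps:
O(T) = -6 (O(T) = 3*(-2) = -6)
p = -6
W(o) = 4 (W(o) = 3*1 + 1 = 3 + 1 = 4)
w = 23
s(L, c) = (4 + c)²
1/s(p, w) = 1/((4 + 23)²) = 1/(27²) = 1/729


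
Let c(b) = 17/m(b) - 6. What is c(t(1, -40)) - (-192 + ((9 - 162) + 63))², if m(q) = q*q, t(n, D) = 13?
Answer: -13440553/169 ≈ -79530.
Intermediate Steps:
m(q) = q²
c(b) = -6 + 17/b² (c(b) = 17/(b²) - 6 = 17/b² - 6 = -6 + 17/b²)
c(t(1, -40)) - (-192 + ((9 - 162) + 63))² = (-6 + 17/13²) - (-192 + ((9 - 162) + 63))² = (-6 + 17*(1/169)) - (-192 + (-153 + 63))² = (-6 + 17/169) - (-192 - 90)² = -997/169 - 1*(-282)² = -997/169 - 1*79524 = -997/169 - 79524 = -13440553/169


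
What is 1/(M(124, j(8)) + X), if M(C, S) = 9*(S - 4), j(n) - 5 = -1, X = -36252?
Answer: -1/36252 ≈ -2.7585e-5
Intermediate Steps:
j(n) = 4 (j(n) = 5 - 1 = 4)
M(C, S) = -36 + 9*S (M(C, S) = 9*(-4 + S) = -36 + 9*S)
1/(M(124, j(8)) + X) = 1/((-36 + 9*4) - 36252) = 1/((-36 + 36) - 36252) = 1/(0 - 36252) = 1/(-36252) = -1/36252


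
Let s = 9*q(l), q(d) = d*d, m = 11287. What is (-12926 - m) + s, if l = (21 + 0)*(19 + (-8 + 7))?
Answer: 1261743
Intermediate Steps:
l = 378 (l = 21*(19 - 1) = 21*18 = 378)
q(d) = d²
s = 1285956 (s = 9*378² = 9*142884 = 1285956)
(-12926 - m) + s = (-12926 - 1*11287) + 1285956 = (-12926 - 11287) + 1285956 = -24213 + 1285956 = 1261743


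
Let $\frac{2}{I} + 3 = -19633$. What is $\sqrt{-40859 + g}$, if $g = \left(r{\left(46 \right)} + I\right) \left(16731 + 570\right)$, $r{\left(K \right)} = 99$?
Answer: $\frac{\sqrt{161163349879342}}{9818} \approx 1293.0$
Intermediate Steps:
$I = - \frac{1}{9818}$ ($I = \frac{2}{-3 - 19633} = \frac{2}{-19636} = 2 \left(- \frac{1}{19636}\right) = - \frac{1}{9818} \approx -0.00010185$)
$g = \frac{16816243281}{9818}$ ($g = \left(99 - \frac{1}{9818}\right) \left(16731 + 570\right) = \frac{971981}{9818} \cdot 17301 = \frac{16816243281}{9818} \approx 1.7128 \cdot 10^{6}$)
$\sqrt{-40859 + g} = \sqrt{-40859 + \frac{16816243281}{9818}} = \sqrt{\frac{16415089619}{9818}} = \frac{\sqrt{161163349879342}}{9818}$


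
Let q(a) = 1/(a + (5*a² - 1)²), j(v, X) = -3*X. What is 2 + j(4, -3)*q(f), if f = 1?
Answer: 43/17 ≈ 2.5294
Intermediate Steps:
q(a) = 1/(a + (-1 + 5*a²)²)
2 + j(4, -3)*q(f) = 2 + (-3*(-3))/(1 + (-1 + 5*1²)²) = 2 + 9/(1 + (-1 + 5*1)²) = 2 + 9/(1 + (-1 + 5)²) = 2 + 9/(1 + 4²) = 2 + 9/(1 + 16) = 2 + 9/17 = 43/17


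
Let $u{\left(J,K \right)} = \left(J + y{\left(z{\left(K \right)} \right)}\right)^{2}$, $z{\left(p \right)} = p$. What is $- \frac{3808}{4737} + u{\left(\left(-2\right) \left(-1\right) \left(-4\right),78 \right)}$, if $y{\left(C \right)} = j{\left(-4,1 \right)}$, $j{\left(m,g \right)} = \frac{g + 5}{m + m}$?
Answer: $\frac{5741897}{75792} \approx 75.759$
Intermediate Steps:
$j{\left(m,g \right)} = \frac{5 + g}{2 m}$
$y{\left(C \right)} = - \frac{3}{4}$ ($y{\left(C \right)} = \frac{5 + 1}{2 \left(-4\right)} = \frac{1}{2} \left(- \frac{1}{4}\right) 6 = - \frac{3}{4}$)
$u{\left(J,K \right)} = \left(- \frac{3}{4} + J\right)^{2}$ ($u{\left(J,K \right)} = \left(J - \frac{3}{4}\right)^{2} = \left(- \frac{3}{4} + J\right)^{2}$)
$- \frac{3808}{4737} + u{\left(\left(-2\right) \left(-1\right) \left(-4\right),78 \right)} = - \frac{3808}{4737} + \frac{\left(-3 + 4 \left(-2\right) \left(-1\right) \left(-4\right)\right)^{2}}{16} = \left(-3808\right) \frac{1}{4737} + \frac{\left(-3 + 4 \cdot 2 \left(-4\right)\right)^{2}}{16} = - \frac{3808}{4737} + \frac{\left(-3 + 4 \left(-8\right)\right)^{2}}{16} = - \frac{3808}{4737} + \frac{\left(-3 - 32\right)^{2}}{16} = - \frac{3808}{4737} + \frac{\left(-35\right)^{2}}{16} = - \frac{3808}{4737} + \frac{1}{16} \cdot 1225 = - \frac{3808}{4737} + \frac{1225}{16} = \frac{5741897}{75792}$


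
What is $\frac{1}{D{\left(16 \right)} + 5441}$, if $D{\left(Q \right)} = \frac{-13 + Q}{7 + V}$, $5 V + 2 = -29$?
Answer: $\frac{4}{21779} \approx 0.00018366$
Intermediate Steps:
$V = - \frac{31}{5}$ ($V = - \frac{2}{5} + \frac{1}{5} \left(-29\right) = - \frac{2}{5} - \frac{29}{5} = - \frac{31}{5} \approx -6.2$)
$D{\left(Q \right)} = - \frac{65}{4} + \frac{5 Q}{4}$ ($D{\left(Q \right)} = \frac{-13 + Q}{7 - \frac{31}{5}} = \frac{-13 + Q}{\frac{4}{5}} = \left(-13 + Q\right) \frac{5}{4} = - \frac{65}{4} + \frac{5 Q}{4}$)
$\frac{1}{D{\left(16 \right)} + 5441} = \frac{1}{\left(- \frac{65}{4} + \frac{5}{4} \cdot 16\right) + 5441} = \frac{1}{\left(- \frac{65}{4} + 20\right) + 5441} = \frac{1}{\frac{15}{4} + 5441} = \frac{1}{\frac{21779}{4}} = \frac{4}{21779}$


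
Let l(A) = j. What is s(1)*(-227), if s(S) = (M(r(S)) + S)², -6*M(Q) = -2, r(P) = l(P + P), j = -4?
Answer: -3632/9 ≈ -403.56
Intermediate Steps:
l(A) = -4
r(P) = -4
M(Q) = ⅓ (M(Q) = -⅙*(-2) = ⅓)
s(S) = (⅓ + S)²
s(1)*(-227) = ((1 + 3*1)²/9)*(-227) = ((1 + 3)²/9)*(-227) = ((⅑)*4²)*(-227) = ((⅑)*16)*(-227) = (16/9)*(-227) = -3632/9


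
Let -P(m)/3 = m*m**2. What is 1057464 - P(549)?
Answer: 497464911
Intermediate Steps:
P(m) = -3*m**3 (P(m) = -3*m*m**2 = -3*m**3)
1057464 - P(549) = 1057464 - (-3)*549**3 = 1057464 - (-3)*165469149 = 1057464 - 1*(-496407447) = 1057464 + 496407447 = 497464911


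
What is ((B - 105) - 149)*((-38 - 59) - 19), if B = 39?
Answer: 24940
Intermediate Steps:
((B - 105) - 149)*((-38 - 59) - 19) = ((39 - 105) - 149)*((-38 - 59) - 19) = (-66 - 149)*(-97 - 19) = -215*(-116) = 24940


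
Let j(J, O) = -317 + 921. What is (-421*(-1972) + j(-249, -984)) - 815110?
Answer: 15706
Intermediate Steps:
j(J, O) = 604
(-421*(-1972) + j(-249, -984)) - 815110 = (-421*(-1972) + 604) - 815110 = (830212 + 604) - 815110 = 830816 - 815110 = 15706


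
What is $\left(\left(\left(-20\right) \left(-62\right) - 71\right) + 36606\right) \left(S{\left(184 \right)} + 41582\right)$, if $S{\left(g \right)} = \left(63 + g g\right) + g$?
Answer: $2859000875$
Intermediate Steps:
$S{\left(g \right)} = 63 + g + g^{2}$ ($S{\left(g \right)} = \left(63 + g^{2}\right) + g = 63 + g + g^{2}$)
$\left(\left(\left(-20\right) \left(-62\right) - 71\right) + 36606\right) \left(S{\left(184 \right)} + 41582\right) = \left(\left(\left(-20\right) \left(-62\right) - 71\right) + 36606\right) \left(\left(63 + 184 + 184^{2}\right) + 41582\right) = \left(\left(1240 - 71\right) + 36606\right) \left(\left(63 + 184 + 33856\right) + 41582\right) = \left(1169 + 36606\right) \left(34103 + 41582\right) = 37775 \cdot 75685 = 2859000875$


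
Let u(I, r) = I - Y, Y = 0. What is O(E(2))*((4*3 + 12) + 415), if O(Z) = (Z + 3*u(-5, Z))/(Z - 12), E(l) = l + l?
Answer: 4829/8 ≈ 603.63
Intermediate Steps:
u(I, r) = I (u(I, r) = I - 1*0 = I + 0 = I)
E(l) = 2*l
O(Z) = (-15 + Z)/(-12 + Z) (O(Z) = (Z + 3*(-5))/(Z - 12) = (Z - 15)/(-12 + Z) = (-15 + Z)/(-12 + Z))
O(E(2))*((4*3 + 12) + 415) = ((-15 + 2*2)/(-12 + 2*2))*((4*3 + 12) + 415) = ((-15 + 4)/(-12 + 4))*((12 + 12) + 415) = (-11/(-8))*(24 + 415) = -1/8*(-11)*439 = (11/8)*439 = 4829/8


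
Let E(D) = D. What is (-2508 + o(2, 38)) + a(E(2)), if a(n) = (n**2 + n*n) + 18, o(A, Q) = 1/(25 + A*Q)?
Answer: -250681/101 ≈ -2482.0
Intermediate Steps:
a(n) = 18 + 2*n**2 (a(n) = (n**2 + n**2) + 18 = 2*n**2 + 18 = 18 + 2*n**2)
(-2508 + o(2, 38)) + a(E(2)) = (-2508 + 1/(25 + 2*38)) + (18 + 2*2**2) = (-2508 + 1/(25 + 76)) + (18 + 2*4) = (-2508 + 1/101) + (18 + 8) = (-2508 + 1/101) + 26 = -253307/101 + 26 = -250681/101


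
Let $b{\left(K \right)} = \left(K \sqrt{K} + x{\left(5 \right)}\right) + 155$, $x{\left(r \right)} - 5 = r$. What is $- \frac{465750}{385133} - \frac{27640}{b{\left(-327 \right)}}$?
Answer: $- \frac{752267959825}{561540089586} - \frac{376595 i \sqrt{327}}{1458042} \approx -1.3397 - 4.6707 i$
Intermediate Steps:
$x{\left(r \right)} = 5 + r$
$b{\left(K \right)} = 165 + K^{\frac{3}{2}}$ ($b{\left(K \right)} = \left(K \sqrt{K} + \left(5 + 5\right)\right) + 155 = \left(K^{\frac{3}{2}} + 10\right) + 155 = \left(10 + K^{\frac{3}{2}}\right) + 155 = 165 + K^{\frac{3}{2}}$)
$- \frac{465750}{385133} - \frac{27640}{b{\left(-327 \right)}} = - \frac{465750}{385133} - \frac{27640}{165 + \left(-327\right)^{\frac{3}{2}}} = \left(-465750\right) \frac{1}{385133} - \frac{27640}{165 - 327 i \sqrt{327}} = - \frac{465750}{385133} - \frac{27640}{165 - 327 i \sqrt{327}}$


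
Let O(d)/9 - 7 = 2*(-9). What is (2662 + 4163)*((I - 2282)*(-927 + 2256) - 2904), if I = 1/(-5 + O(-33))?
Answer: -165748934925/8 ≈ -2.0719e+10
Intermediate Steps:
O(d) = -99 (O(d) = 63 + 9*(2*(-9)) = 63 + 9*(-18) = 63 - 162 = -99)
I = -1/104 (I = 1/(-5 - 99) = 1/(-104) = -1/104 ≈ -0.0096154)
(2662 + 4163)*((I - 2282)*(-927 + 2256) - 2904) = (2662 + 4163)*((-1/104 - 2282)*(-927 + 2256) - 2904) = 6825*(-237329/104*1329 - 2904) = 6825*(-315410241/104 - 2904) = 6825*(-315712257/104) = -165748934925/8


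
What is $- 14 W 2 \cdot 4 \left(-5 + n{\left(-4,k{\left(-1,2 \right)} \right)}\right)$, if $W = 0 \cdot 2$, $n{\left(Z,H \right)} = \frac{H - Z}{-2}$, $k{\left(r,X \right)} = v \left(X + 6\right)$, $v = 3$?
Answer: $0$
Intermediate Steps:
$k{\left(r,X \right)} = 18 + 3 X$ ($k{\left(r,X \right)} = 3 \left(X + 6\right) = 3 \left(6 + X\right) = 18 + 3 X$)
$n{\left(Z,H \right)} = \frac{Z}{2} - \frac{H}{2}$ ($n{\left(Z,H \right)} = \left(H - Z\right) \left(- \frac{1}{2}\right) = \frac{Z}{2} - \frac{H}{2}$)
$W = 0$
$- 14 W 2 \cdot 4 \left(-5 + n{\left(-4,k{\left(-1,2 \right)} \right)}\right) = \left(-14\right) 0 \cdot 2 \cdot 4 \left(-5 + \left(\frac{1}{2} \left(-4\right) - \frac{18 + 3 \cdot 2}{2}\right)\right) = 0 \cdot 8 \left(-5 - \left(2 + \frac{18 + 6}{2}\right)\right) = 0 \cdot 8 \left(-5 - 14\right) = 0 \cdot 8 \left(-19\right) = 0 \left(-152\right) = 0$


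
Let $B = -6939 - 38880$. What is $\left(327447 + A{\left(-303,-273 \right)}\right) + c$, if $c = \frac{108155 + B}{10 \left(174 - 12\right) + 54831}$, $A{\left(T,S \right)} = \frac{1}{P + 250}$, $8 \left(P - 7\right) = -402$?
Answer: $\frac{15286907441395}{46684977} \approx 3.2745 \cdot 10^{5}$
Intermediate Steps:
$P = - \frac{173}{4}$ ($P = 7 + \frac{1}{8} \left(-402\right) = 7 - \frac{201}{4} = - \frac{173}{4} \approx -43.25$)
$B = -45819$
$A{\left(T,S \right)} = \frac{4}{827}$ ($A{\left(T,S \right)} = \frac{1}{- \frac{173}{4} + 250} = \frac{1}{\frac{827}{4}} = \frac{4}{827}$)
$c = \frac{62336}{56451}$ ($c = \frac{108155 - 45819}{10 \left(174 - 12\right) + 54831} = \frac{62336}{10 \cdot 162 + 54831} = \frac{62336}{1620 + 54831} = \frac{62336}{56451} \approx 1.1042$)
$\left(327447 + A{\left(-303,-273 \right)}\right) + c = \left(327447 + \frac{4}{827}\right) + \frac{62336}{56451} = \frac{270798673}{827} + \frac{62336}{56451} = \frac{15286907441395}{46684977}$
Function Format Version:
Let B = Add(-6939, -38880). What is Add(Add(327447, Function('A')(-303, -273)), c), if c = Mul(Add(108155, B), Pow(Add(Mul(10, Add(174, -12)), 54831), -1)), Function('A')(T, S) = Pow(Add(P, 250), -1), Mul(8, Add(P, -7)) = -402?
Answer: Rational(15286907441395, 46684977) ≈ 3.2745e+5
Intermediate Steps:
P = Rational(-173, 4) (P = Add(7, Mul(Rational(1, 8), -402)) = Add(7, Rational(-201, 4)) = Rational(-173, 4) ≈ -43.250)
B = -45819
Function('A')(T, S) = Rational(4, 827) (Function('A')(T, S) = Pow(Add(Rational(-173, 4), 250), -1) = Pow(Rational(827, 4), -1) = Rational(4, 827))
c = Rational(62336, 56451) (c = Mul(Add(108155, -45819), Pow(Add(Mul(10, Add(174, -12)), 54831), -1)) = Mul(62336, Pow(Add(Mul(10, 162), 54831), -1)) = Mul(62336, Pow(Add(1620, 54831), -1)) = Mul(62336, Pow(56451, -1)) = Mul(62336, Rational(1, 56451)) = Rational(62336, 56451) ≈ 1.1042)
Add(Add(327447, Function('A')(-303, -273)), c) = Add(Add(327447, Rational(4, 827)), Rational(62336, 56451)) = Add(Rational(270798673, 827), Rational(62336, 56451)) = Rational(15286907441395, 46684977)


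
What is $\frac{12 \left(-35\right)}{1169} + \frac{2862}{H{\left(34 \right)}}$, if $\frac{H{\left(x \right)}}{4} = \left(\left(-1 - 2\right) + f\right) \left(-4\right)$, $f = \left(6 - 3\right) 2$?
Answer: $- \frac{80139}{1336} \approx -59.984$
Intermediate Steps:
$f = 6$ ($f = 3 \cdot 2 = 6$)
$H{\left(x \right)} = -48$ ($H{\left(x \right)} = 4 \left(\left(-1 - 2\right) + 6\right) \left(-4\right) = 4 \left(-3 + 6\right) \left(-4\right) = 4 \cdot 3 \left(-4\right) = 4 \left(-12\right) = -48$)
$\frac{12 \left(-35\right)}{1169} + \frac{2862}{H{\left(34 \right)}} = \frac{12 \left(-35\right)}{1169} + \frac{2862}{-48} = \left(-420\right) \frac{1}{1169} + 2862 \left(- \frac{1}{48}\right) = - \frac{60}{167} - \frac{477}{8} = - \frac{80139}{1336}$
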